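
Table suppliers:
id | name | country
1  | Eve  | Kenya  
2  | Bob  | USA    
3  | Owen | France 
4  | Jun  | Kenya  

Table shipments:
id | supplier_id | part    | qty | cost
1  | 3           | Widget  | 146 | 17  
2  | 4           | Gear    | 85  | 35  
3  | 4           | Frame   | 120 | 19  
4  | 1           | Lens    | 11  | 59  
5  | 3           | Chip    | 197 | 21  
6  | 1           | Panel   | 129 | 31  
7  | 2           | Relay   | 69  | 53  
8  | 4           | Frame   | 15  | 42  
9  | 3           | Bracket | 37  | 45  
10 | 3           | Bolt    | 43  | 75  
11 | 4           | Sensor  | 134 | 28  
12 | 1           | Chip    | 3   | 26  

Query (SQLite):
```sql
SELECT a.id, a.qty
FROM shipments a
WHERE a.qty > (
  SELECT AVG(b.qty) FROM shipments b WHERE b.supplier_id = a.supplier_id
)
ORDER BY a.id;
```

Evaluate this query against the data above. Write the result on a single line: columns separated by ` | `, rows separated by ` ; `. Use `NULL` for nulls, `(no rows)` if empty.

For each shipments row a, compute AVG(qty) over rows sharing a.supplier_id.
Keep row a if a.qty > that per-group AVG.
  supplier_id=1: AVG(qty) = 47.666667
  supplier_id=2: AVG(qty) = 69.0
  supplier_id=3: AVG(qty) = 105.75
  supplier_id=4: AVG(qty) = 88.5

1 | 146 ; 3 | 120 ; 5 | 197 ; 6 | 129 ; 11 | 134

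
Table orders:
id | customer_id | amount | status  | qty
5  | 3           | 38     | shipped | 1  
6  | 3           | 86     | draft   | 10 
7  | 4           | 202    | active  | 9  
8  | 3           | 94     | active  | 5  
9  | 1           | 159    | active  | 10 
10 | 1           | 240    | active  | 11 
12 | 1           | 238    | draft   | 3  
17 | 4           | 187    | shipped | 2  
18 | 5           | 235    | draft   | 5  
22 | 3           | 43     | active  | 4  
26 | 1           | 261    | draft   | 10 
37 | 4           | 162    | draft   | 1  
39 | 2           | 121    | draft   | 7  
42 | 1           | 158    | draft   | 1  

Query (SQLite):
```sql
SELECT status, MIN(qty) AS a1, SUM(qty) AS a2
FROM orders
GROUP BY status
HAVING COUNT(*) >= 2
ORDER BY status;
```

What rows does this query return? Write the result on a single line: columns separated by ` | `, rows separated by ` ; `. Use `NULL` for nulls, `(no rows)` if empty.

active | 4 | 39 ; draft | 1 | 37 ; shipped | 1 | 3

Group orders by status.
Per group compute: MIN(qty), SUM(qty).
HAVING: drop groups with fewer than 2 rows.
  active: ids {7, 8, 9, 10, 22} → MIN(qty)=4, SUM(qty)=39
  draft: ids {6, 12, 18, 26, 37, 39, 42} → MIN(qty)=1, SUM(qty)=37
  shipped: ids {5, 17} → MIN(qty)=1, SUM(qty)=3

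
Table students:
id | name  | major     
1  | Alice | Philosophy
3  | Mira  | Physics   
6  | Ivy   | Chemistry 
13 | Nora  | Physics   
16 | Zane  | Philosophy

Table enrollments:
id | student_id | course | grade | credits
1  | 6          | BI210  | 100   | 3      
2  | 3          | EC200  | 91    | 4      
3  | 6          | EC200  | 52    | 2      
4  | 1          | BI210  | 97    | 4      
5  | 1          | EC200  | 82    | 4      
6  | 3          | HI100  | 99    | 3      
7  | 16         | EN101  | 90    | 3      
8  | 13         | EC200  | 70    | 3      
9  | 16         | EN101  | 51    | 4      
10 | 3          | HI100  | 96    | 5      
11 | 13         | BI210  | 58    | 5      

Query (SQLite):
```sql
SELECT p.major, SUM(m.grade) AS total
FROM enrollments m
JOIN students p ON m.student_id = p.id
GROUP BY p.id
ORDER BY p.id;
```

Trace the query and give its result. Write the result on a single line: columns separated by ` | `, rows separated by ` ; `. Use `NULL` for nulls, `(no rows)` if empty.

Philosophy | 179 ; Physics | 286 ; Chemistry | 152 ; Physics | 128 ; Philosophy | 141

Join each enrollments row to its students via student_id.
Group joined rows by students.id; compute SUM(m.grade) per group.
  1: ids {4, 5} → SUM(m.grade)=179
  3: ids {2, 6, 10} → SUM(m.grade)=286
  6: ids {1, 3} → SUM(m.grade)=152
  13: ids {8, 11} → SUM(m.grade)=128
  16: ids {7, 9} → SUM(m.grade)=141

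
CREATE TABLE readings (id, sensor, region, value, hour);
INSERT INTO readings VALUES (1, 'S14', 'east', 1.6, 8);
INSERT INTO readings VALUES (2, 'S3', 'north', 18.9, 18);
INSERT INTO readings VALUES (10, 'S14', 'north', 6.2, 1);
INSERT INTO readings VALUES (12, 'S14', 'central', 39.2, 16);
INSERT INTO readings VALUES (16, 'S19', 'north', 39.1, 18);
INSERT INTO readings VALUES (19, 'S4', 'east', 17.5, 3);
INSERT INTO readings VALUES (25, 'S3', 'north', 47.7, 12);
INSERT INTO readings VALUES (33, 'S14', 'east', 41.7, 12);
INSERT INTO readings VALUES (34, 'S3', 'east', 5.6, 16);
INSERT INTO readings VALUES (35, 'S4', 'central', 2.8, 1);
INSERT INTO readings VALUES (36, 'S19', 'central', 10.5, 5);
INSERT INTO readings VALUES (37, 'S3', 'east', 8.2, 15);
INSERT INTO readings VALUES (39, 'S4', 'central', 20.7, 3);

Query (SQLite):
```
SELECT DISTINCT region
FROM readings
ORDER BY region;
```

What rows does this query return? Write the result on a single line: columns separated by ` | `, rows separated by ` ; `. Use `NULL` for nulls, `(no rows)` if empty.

Collect distinct region values from readings.

central ; east ; north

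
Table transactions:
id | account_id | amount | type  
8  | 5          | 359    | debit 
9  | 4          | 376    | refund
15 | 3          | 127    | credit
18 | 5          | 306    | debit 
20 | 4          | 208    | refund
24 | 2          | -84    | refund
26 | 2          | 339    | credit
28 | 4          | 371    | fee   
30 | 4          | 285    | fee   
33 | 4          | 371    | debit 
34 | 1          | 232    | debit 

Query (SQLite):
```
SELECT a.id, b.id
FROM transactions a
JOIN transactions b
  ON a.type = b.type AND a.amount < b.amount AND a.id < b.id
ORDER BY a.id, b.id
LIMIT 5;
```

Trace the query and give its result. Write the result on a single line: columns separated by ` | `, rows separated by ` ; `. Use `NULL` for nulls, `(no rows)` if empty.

Pairs (a,b) with same type, a.amount < b.amount, a.id < b.id.
type groups: credit:{15,26} debit:{8,18,33,34} fee:{28,30} refund:{9,20,24}
Ordered by (a.id, b.id); first 5.

8 | 33 ; 15 | 26 ; 18 | 33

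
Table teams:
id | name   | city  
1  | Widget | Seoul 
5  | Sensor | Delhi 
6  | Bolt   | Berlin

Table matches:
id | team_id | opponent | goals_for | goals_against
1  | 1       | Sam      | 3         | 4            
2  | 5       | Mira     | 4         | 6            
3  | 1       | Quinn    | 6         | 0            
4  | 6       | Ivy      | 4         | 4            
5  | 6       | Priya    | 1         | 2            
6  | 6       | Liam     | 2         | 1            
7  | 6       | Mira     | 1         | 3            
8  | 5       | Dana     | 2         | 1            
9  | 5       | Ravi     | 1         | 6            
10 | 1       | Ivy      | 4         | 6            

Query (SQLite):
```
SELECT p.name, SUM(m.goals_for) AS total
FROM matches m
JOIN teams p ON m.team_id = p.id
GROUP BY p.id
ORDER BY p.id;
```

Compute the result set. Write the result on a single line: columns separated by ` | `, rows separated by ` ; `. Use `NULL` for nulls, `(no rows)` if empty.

Widget | 13 ; Sensor | 7 ; Bolt | 8

Join each matches row to its teams via team_id.
Group joined rows by teams.id; compute SUM(m.goals_for) per group.
  1: ids {1, 3, 10} → SUM(m.goals_for)=13
  5: ids {2, 8, 9} → SUM(m.goals_for)=7
  6: ids {4, 5, 6, 7} → SUM(m.goals_for)=8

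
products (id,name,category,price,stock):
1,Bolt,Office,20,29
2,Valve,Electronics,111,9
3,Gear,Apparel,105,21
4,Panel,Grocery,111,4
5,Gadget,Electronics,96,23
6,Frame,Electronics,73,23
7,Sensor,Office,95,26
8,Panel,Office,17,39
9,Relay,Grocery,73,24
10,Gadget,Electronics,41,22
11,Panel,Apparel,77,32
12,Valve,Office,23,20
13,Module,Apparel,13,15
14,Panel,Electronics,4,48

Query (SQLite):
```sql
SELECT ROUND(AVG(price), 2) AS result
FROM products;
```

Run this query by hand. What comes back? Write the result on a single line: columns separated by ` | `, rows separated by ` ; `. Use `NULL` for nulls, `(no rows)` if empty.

All price values: [20, 111, 105, 111, 96, 73, 95, 17, 73, 41, 77, 23, 13, 4].
AVG = 859 / 14 (rounded to 2 dp).

61.36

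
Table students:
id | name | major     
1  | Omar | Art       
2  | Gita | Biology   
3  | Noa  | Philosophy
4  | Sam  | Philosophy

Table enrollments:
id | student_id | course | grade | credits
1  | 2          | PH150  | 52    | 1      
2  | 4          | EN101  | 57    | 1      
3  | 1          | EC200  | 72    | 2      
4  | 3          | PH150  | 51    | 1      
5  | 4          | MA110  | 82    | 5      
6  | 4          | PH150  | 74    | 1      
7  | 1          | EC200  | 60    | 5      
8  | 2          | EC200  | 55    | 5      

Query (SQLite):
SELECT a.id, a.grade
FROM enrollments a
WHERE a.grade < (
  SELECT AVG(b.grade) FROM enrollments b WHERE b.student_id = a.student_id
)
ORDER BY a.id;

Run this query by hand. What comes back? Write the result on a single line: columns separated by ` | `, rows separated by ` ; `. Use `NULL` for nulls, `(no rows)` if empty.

For each enrollments row a, compute AVG(grade) over rows sharing a.student_id.
Keep row a if a.grade < that per-group AVG.
  student_id=1: AVG(grade) = 66.0
  student_id=2: AVG(grade) = 53.5
  student_id=3: AVG(grade) = 51.0
  student_id=4: AVG(grade) = 71.0

1 | 52 ; 2 | 57 ; 7 | 60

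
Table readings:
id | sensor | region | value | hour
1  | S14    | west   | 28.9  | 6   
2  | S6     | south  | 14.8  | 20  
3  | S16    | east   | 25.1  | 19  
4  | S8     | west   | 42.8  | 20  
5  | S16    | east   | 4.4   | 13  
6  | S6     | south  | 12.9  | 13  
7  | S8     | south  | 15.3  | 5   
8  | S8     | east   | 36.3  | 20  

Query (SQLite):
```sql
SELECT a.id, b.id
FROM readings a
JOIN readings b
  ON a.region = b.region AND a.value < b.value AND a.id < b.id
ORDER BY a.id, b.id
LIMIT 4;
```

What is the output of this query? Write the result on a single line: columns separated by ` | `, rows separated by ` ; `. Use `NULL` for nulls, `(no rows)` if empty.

Pairs (a,b) with same region, a.value < b.value, a.id < b.id.
region groups: east:{3,5,8} south:{2,6,7} west:{1,4}
Ordered by (a.id, b.id); first 4.

1 | 4 ; 2 | 7 ; 3 | 8 ; 5 | 8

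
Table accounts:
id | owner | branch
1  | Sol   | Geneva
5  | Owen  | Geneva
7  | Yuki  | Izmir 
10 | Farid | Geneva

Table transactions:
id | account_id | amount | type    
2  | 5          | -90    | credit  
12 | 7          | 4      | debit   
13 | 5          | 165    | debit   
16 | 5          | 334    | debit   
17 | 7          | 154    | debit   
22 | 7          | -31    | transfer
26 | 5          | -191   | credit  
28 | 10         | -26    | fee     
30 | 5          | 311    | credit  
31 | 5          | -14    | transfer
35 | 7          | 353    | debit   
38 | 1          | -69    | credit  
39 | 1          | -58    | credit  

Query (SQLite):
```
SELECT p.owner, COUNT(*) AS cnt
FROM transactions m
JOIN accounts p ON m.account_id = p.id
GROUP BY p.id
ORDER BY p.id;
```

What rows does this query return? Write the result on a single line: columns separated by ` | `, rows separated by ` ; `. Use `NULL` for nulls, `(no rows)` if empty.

Join each transactions row to its accounts via account_id.
Group joined rows by accounts.id; compute COUNT(*) per group.
  1: ids {38, 39} → COUNT(*)=2
  5: ids {2, 13, 16, 26, 30, 31} → COUNT(*)=6
  7: ids {12, 17, 22, 35} → COUNT(*)=4
  10: ids {28} → COUNT(*)=1

Sol | 2 ; Owen | 6 ; Yuki | 4 ; Farid | 1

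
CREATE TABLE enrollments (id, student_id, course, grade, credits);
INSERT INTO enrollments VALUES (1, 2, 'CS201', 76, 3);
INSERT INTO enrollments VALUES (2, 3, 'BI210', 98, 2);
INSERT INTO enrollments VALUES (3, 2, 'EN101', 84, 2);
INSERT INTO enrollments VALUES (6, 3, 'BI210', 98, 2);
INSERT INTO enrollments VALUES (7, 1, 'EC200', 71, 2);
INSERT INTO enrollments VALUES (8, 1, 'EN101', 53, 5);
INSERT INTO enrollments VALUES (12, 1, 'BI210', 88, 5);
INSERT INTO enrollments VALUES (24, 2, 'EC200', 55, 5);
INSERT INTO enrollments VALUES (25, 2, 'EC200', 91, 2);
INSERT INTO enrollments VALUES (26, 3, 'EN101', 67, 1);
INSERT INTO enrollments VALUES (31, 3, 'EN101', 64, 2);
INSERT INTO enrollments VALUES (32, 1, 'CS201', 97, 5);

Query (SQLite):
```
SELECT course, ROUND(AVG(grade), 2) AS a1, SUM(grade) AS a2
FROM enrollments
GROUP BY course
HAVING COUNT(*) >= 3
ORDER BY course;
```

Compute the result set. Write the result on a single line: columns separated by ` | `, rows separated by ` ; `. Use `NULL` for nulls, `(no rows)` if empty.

Group enrollments by course.
Per group compute: ROUND(AVG(grade), 2), SUM(grade).
HAVING: drop groups with fewer than 3 rows.
  BI210: ids {2, 6, 12} → ROUND(AVG(grade), 2)=94.67, SUM(grade)=284
  CS201: ids {1, 32} → ROUND(AVG(grade), 2)=86.5, SUM(grade)=173
  EC200: ids {7, 24, 25} → ROUND(AVG(grade), 2)=72.33, SUM(grade)=217
  EN101: ids {3, 8, 26, 31} → ROUND(AVG(grade), 2)=67, SUM(grade)=268

BI210 | 94.67 | 284 ; EC200 | 72.33 | 217 ; EN101 | 67 | 268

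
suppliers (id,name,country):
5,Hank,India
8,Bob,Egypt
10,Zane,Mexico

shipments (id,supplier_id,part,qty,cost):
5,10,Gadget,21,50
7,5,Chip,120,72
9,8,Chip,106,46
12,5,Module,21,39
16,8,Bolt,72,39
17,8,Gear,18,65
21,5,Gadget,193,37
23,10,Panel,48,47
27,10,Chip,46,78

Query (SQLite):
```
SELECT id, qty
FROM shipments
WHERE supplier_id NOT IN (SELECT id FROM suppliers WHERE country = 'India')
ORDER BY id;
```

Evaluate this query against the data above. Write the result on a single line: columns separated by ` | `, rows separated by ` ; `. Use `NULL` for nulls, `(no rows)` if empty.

5 | 21 ; 9 | 106 ; 16 | 72 ; 17 | 18 ; 23 | 48 ; 27 | 46

Inner query: suppliers.id where country = 'India'.
Outer: keep shipments rows whose supplier_id is not in that set.
Inner query → {5}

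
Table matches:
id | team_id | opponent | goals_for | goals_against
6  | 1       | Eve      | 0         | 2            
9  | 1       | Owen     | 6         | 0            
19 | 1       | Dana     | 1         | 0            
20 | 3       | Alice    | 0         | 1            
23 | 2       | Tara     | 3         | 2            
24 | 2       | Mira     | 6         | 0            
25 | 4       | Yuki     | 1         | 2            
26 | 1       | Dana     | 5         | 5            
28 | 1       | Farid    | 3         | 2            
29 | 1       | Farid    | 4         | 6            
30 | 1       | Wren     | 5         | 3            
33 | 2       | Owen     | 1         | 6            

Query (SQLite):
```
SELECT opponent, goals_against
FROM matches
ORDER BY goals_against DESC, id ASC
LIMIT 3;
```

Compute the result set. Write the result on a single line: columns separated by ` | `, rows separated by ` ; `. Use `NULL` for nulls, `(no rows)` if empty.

Farid | 6 ; Owen | 6 ; Dana | 5

Sort by goals_against desc, tiebreak id asc: (6, id=29), (6, id=33), (5, id=26), (3, id=30), (2, id=6), (2, id=23) …. Take first 3.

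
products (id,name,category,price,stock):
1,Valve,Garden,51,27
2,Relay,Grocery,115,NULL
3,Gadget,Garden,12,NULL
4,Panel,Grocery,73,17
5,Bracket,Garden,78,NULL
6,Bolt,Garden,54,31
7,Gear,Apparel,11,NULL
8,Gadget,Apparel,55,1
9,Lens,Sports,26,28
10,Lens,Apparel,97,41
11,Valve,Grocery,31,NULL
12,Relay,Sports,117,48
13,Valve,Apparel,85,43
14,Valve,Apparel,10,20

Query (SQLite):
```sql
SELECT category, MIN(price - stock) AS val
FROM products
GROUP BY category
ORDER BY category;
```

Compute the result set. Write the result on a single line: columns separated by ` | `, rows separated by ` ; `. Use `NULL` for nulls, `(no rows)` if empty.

For each row compute price - stock.
Group by category; take MIN of the expression per group.
  Apparel: ids {7, 8, 10, 13, 14} → MIN(price - stock)=-10
  Garden: ids {1, 3, 5, 6} → MIN(price - stock)=23
  Grocery: ids {2, 4, 11} → MIN(price - stock)=56
  Sports: ids {9, 12} → MIN(price - stock)=-2

Apparel | -10 ; Garden | 23 ; Grocery | 56 ; Sports | -2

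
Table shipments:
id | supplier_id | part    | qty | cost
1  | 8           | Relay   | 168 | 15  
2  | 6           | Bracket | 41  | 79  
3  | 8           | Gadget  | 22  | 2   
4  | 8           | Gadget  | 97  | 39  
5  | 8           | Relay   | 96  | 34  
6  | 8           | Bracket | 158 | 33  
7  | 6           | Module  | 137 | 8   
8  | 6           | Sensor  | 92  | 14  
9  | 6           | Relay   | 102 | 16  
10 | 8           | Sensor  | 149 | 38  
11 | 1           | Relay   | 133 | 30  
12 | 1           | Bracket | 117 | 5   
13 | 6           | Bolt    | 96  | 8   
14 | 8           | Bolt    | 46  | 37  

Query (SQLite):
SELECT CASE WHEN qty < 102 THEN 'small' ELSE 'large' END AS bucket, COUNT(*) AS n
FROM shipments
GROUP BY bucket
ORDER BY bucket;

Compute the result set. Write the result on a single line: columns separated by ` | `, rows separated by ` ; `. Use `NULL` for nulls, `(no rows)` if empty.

Bucket rows by qty < 102 → 'small' else 'large'; count each bucket.

large | 7 ; small | 7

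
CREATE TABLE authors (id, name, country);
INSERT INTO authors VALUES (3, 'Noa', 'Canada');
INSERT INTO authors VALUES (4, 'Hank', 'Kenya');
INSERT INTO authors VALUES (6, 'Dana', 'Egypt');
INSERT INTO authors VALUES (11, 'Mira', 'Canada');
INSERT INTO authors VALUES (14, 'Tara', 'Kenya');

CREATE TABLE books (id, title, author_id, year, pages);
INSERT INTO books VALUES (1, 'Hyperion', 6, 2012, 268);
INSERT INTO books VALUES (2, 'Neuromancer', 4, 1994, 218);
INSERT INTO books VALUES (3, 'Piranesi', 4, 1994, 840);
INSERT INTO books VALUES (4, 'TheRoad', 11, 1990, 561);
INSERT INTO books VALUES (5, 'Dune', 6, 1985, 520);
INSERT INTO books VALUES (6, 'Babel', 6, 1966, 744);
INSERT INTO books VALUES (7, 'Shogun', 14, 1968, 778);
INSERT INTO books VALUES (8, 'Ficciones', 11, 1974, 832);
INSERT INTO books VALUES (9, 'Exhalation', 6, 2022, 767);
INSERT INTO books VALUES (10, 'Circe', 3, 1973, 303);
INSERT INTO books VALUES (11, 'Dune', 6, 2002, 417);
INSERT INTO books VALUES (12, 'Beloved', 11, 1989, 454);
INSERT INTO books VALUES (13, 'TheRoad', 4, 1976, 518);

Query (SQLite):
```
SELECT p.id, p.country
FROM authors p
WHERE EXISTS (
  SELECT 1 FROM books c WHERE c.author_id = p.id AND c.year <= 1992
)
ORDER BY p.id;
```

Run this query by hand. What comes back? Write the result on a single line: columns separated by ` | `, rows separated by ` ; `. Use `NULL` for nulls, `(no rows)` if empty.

3 | Canada ; 4 | Kenya ; 6 | Egypt ; 11 | Canada ; 14 | Kenya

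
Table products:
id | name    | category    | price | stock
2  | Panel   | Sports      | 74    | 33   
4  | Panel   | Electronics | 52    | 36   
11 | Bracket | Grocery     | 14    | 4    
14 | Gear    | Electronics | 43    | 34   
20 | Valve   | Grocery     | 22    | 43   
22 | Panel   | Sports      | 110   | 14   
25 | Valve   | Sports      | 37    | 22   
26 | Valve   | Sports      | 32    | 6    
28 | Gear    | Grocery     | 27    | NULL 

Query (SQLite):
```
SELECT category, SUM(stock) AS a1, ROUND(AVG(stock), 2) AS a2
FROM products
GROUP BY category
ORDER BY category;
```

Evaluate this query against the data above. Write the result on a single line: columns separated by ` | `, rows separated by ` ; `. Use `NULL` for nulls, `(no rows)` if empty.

Group products by category.
Per group compute: SUM(stock), ROUND(AVG(stock), 2).
  Electronics: ids {4, 14} → SUM(stock)=70, ROUND(AVG(stock), 2)=35
  Grocery: ids {11, 20, 28} → SUM(stock)=47, ROUND(AVG(stock), 2)=23.5
  Sports: ids {2, 22, 25, 26} → SUM(stock)=75, ROUND(AVG(stock), 2)=18.75

Electronics | 70 | 35 ; Grocery | 47 | 23.5 ; Sports | 75 | 18.75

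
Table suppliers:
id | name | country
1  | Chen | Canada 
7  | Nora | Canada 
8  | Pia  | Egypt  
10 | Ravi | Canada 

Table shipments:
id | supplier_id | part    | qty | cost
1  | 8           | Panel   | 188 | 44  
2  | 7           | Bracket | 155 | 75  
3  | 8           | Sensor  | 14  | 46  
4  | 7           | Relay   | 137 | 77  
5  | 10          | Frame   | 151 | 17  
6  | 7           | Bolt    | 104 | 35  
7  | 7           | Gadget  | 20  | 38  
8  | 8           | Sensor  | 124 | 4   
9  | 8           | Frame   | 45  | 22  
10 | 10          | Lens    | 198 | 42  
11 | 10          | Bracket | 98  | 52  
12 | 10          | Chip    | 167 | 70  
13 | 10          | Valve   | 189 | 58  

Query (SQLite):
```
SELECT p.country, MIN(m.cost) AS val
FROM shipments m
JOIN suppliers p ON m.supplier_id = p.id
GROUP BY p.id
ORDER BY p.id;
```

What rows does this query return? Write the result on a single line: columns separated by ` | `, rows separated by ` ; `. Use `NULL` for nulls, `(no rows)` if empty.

Canada | 35 ; Egypt | 4 ; Canada | 17

Join each shipments row to its suppliers via supplier_id.
Group joined rows by suppliers.id; compute MIN(m.cost) per group.
  7: ids {2, 4, 6, 7} → MIN(m.cost)=35
  8: ids {1, 3, 8, 9} → MIN(m.cost)=4
  10: ids {5, 10, 11, 12, 13} → MIN(m.cost)=17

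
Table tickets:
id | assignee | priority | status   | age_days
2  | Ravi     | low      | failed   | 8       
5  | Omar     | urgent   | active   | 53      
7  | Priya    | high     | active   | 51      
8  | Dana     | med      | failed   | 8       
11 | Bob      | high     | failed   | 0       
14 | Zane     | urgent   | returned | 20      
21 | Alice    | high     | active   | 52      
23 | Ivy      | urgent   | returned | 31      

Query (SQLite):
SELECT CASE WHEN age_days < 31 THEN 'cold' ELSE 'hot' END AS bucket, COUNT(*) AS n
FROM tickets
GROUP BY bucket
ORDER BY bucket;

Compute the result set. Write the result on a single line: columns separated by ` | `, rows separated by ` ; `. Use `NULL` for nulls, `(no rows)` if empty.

cold | 4 ; hot | 4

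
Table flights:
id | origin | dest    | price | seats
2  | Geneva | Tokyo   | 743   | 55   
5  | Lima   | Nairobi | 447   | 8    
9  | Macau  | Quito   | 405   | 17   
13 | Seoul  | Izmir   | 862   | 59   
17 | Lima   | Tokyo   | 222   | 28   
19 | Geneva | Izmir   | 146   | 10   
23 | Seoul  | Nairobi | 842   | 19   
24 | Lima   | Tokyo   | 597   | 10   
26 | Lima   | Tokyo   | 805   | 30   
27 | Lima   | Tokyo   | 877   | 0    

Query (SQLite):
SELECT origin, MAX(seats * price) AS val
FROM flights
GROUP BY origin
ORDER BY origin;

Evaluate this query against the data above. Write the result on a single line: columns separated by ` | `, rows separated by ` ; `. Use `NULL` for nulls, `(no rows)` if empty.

For each row compute seats * price.
Group by origin; take MAX of the expression per group.
  Geneva: ids {2, 19} → MAX(seats * price)=40865
  Lima: ids {5, 17, 24, 26, 27} → MAX(seats * price)=24150
  Macau: ids {9} → MAX(seats * price)=6885
  Seoul: ids {13, 23} → MAX(seats * price)=50858

Geneva | 40865 ; Lima | 24150 ; Macau | 6885 ; Seoul | 50858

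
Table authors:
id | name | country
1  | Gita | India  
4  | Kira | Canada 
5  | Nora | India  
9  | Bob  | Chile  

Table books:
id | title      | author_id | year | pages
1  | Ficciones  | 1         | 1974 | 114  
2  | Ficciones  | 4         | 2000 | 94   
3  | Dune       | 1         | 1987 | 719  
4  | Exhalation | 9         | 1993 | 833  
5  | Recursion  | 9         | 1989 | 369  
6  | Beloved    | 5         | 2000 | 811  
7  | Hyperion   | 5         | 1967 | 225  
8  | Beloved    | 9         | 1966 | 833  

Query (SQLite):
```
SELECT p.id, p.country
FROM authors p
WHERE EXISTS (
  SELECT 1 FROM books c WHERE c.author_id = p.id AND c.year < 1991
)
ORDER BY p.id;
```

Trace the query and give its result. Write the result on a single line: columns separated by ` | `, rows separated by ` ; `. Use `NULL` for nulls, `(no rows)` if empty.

For each authors row, check whether any books with matching author_id has year < 1991.
Keep rows where that is true.

1 | India ; 5 | India ; 9 | Chile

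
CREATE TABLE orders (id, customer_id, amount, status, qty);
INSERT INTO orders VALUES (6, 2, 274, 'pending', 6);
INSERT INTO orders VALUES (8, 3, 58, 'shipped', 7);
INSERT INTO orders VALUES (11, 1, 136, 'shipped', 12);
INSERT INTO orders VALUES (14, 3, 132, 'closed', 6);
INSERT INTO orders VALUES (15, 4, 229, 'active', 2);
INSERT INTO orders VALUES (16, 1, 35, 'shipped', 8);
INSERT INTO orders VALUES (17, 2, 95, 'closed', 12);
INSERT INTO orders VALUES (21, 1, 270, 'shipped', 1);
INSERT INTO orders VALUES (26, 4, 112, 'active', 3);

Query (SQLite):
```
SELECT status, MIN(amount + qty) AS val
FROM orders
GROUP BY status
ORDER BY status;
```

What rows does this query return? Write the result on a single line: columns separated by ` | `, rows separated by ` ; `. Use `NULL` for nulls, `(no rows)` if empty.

active | 115 ; closed | 107 ; pending | 280 ; shipped | 43

For each row compute amount + qty.
Group by status; take MIN of the expression per group.
  active: ids {15, 26} → MIN(amount + qty)=115
  closed: ids {14, 17} → MIN(amount + qty)=107
  pending: ids {6} → MIN(amount + qty)=280
  shipped: ids {8, 11, 16, 21} → MIN(amount + qty)=43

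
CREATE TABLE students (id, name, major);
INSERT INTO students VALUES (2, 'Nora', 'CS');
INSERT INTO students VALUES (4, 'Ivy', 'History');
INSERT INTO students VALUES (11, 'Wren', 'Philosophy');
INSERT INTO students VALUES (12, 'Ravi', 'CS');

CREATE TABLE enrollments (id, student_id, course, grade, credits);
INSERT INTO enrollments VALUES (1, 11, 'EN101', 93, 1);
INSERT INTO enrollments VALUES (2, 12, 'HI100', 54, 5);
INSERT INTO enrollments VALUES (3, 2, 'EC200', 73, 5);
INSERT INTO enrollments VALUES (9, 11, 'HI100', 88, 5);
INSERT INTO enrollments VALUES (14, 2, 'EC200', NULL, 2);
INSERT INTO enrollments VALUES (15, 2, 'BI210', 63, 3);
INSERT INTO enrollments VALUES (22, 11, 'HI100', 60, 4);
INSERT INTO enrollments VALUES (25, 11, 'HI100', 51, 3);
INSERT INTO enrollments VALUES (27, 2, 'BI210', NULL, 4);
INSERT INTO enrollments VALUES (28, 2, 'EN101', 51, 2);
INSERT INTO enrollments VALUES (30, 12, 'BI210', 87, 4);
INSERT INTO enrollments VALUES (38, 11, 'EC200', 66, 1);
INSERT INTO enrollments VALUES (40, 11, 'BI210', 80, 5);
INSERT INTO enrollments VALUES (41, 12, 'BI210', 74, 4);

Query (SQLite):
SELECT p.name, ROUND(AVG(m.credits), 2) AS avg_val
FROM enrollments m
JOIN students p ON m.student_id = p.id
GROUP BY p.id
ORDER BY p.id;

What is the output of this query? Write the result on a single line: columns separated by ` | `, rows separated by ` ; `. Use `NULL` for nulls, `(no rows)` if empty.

Nora | 3.2 ; Wren | 3.17 ; Ravi | 4.33

Join each enrollments row to its students via student_id.
Group joined rows by students.id; compute ROUND(AVG(m.credits), 2) per group.
  2: ids {3, 14, 15, 27, 28} → ROUND(AVG(m.credits), 2)=3.2
  11: ids {1, 9, 22, 25, 38, 40} → ROUND(AVG(m.credits), 2)=3.17
  12: ids {2, 30, 41} → ROUND(AVG(m.credits), 2)=4.33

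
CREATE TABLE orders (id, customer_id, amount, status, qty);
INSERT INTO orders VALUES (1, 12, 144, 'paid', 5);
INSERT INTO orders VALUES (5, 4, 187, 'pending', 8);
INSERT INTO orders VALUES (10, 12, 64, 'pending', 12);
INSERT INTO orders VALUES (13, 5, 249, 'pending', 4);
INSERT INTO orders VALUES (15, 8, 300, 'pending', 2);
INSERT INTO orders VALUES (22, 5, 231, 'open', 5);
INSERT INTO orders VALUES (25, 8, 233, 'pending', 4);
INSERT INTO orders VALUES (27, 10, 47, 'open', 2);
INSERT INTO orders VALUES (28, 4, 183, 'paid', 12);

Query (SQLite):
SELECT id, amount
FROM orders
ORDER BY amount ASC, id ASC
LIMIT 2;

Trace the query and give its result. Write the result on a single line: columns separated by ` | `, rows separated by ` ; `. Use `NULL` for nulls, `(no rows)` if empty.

27 | 47 ; 10 | 64

Sort by amount asc, tiebreak id asc: (47, id=27), (64, id=10), (144, id=1), (183, id=28), (187, id=5) …. Take first 2.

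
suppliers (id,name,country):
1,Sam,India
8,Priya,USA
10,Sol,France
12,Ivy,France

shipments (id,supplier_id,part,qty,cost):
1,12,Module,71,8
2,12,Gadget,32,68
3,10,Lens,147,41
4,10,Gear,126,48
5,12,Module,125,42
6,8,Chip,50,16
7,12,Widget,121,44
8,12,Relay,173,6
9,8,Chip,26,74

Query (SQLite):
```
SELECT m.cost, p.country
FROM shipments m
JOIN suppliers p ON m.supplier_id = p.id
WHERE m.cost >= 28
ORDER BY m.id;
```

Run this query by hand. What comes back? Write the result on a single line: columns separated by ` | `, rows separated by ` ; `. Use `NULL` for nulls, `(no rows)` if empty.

Each shipments row matches the suppliers row where supplier_id = suppliers.id.
Then keep rows with m.cost >= 28.

68 | France ; 41 | France ; 48 | France ; 42 | France ; 44 | France ; 74 | USA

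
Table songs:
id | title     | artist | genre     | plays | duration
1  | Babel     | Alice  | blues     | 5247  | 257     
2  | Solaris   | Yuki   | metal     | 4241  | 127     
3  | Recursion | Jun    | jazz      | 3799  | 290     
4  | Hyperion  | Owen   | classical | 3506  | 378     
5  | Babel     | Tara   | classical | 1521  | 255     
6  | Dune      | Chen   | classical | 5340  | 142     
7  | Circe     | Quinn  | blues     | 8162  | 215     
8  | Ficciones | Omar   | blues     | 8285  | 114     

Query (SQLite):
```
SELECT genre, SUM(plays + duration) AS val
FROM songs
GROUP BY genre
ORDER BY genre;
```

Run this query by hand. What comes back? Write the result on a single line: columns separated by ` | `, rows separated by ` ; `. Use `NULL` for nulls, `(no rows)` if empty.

blues | 22280 ; classical | 11142 ; jazz | 4089 ; metal | 4368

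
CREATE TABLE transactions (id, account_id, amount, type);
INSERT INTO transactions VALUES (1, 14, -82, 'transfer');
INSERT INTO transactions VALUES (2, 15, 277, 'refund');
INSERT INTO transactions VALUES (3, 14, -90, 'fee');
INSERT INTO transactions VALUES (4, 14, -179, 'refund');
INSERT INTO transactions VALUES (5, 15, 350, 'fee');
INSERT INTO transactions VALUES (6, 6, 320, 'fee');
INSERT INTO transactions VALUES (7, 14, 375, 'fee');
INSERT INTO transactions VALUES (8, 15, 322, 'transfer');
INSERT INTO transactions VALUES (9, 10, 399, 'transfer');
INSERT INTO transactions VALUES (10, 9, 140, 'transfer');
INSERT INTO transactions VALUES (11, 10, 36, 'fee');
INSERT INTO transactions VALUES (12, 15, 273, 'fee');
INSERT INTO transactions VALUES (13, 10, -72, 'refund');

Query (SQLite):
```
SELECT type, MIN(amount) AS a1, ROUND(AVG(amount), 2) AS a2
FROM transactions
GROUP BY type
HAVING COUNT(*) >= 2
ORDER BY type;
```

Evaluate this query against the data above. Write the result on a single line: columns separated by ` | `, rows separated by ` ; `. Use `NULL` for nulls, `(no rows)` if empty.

Group transactions by type.
Per group compute: MIN(amount), ROUND(AVG(amount), 2).
HAVING: drop groups with fewer than 2 rows.
  fee: ids {3, 5, 6, 7, 11, 12} → MIN(amount)=-90, ROUND(AVG(amount), 2)=210.67
  refund: ids {2, 4, 13} → MIN(amount)=-179, ROUND(AVG(amount), 2)=8.67
  transfer: ids {1, 8, 9, 10} → MIN(amount)=-82, ROUND(AVG(amount), 2)=194.75

fee | -90 | 210.67 ; refund | -179 | 8.67 ; transfer | -82 | 194.75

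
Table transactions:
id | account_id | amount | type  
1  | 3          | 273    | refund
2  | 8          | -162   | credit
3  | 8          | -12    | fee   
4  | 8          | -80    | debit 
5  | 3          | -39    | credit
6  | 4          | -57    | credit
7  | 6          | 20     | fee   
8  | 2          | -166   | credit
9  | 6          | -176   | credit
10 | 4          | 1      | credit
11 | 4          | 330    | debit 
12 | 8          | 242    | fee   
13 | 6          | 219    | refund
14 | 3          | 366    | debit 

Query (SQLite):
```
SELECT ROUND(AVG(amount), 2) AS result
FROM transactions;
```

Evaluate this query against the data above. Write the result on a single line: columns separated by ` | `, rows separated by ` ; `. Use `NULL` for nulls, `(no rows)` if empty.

54.21

All amount values: [273, -162, -12, -80, -39, -57, 20, -166, -176, 1, 330, 242, 219, 366].
AVG = 759 / 14 (rounded to 2 dp).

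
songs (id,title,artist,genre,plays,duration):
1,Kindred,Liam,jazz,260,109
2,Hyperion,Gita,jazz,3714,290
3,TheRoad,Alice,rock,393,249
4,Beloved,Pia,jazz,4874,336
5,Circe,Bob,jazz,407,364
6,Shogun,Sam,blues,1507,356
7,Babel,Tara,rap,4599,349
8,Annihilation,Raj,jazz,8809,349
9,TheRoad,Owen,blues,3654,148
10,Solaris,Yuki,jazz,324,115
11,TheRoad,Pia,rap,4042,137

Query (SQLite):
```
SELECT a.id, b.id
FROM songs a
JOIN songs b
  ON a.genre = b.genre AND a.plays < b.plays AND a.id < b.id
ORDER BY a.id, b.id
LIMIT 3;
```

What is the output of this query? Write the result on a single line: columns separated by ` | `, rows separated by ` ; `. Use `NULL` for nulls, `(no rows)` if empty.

Pairs (a,b) with same genre, a.plays < b.plays, a.id < b.id.
genre groups: blues:{6,9} jazz:{1,2,4,5,8,10} rap:{7,11} rock:{3}
Ordered by (a.id, b.id); first 3.

1 | 2 ; 1 | 4 ; 1 | 5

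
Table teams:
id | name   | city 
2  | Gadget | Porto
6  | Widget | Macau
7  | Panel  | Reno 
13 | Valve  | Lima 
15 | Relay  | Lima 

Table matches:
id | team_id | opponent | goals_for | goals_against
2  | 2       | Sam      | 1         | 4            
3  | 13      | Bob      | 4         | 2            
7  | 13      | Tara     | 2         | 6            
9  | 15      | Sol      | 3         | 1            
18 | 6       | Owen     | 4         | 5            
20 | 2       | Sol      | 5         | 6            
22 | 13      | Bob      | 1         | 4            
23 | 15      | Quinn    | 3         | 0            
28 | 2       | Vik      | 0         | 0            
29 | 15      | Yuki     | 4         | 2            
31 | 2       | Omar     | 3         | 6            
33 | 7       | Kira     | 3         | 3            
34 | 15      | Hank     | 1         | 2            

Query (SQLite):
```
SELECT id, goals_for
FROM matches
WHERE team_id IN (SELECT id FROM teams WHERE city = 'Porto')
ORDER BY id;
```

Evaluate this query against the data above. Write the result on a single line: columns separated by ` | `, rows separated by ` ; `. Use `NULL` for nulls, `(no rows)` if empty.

2 | 1 ; 20 | 5 ; 28 | 0 ; 31 | 3

Inner query: teams.id where city = 'Porto'.
Outer: keep matches rows whose team_id is in that set.
Inner query → {2}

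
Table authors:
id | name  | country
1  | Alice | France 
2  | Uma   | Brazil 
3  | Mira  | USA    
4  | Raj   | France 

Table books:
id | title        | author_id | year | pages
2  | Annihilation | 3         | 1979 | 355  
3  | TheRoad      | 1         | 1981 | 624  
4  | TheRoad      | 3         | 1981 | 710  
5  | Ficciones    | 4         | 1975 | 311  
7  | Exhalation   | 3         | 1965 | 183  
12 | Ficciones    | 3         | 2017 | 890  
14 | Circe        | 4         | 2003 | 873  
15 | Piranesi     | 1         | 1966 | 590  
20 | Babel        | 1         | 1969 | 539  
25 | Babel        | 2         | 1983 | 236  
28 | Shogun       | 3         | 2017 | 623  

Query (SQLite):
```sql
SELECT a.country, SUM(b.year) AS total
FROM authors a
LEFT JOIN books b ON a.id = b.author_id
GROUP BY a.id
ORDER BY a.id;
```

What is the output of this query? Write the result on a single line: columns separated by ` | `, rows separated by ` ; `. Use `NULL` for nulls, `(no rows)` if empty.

France | 5916 ; Brazil | 1983 ; USA | 9959 ; France | 3978

LEFT JOIN keeps every authors row; unmatched ones get NULL for books columns.
Group by authors.id and compute SUM(b.year). SUM over an all-NULL group is NULL.
  1: ids {3, 15, 20} → SUM(b.year)=5916
  2: ids {25} → SUM(b.year)=1983
  3: ids {2, 4, 7, 12, 28} → SUM(b.year)=9959
  4: ids {5, 14} → SUM(b.year)=3978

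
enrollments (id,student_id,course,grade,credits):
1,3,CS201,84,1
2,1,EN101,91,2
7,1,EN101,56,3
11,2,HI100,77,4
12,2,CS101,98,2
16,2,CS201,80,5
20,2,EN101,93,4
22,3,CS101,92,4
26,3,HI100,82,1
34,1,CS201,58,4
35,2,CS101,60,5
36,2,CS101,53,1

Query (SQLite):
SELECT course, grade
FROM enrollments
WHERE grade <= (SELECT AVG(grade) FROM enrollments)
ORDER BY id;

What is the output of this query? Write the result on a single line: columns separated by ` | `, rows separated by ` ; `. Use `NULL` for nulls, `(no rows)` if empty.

EN101 | 56 ; HI100 | 77 ; CS201 | 58 ; CS101 | 60 ; CS101 | 53

Scalar subquery: AVG(grade) over all enrollments rows = 77.0.
Keep rows where grade <= that value.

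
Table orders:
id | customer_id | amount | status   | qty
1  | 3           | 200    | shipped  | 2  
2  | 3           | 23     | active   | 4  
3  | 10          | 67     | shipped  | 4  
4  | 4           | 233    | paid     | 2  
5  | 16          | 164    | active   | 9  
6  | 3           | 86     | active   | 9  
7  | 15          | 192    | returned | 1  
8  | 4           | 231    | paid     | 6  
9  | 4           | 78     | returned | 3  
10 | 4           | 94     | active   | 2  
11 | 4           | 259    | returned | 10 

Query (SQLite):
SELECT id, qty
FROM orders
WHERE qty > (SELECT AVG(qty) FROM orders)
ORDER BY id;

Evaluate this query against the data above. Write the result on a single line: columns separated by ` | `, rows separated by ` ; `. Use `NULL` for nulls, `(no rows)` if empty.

Scalar subquery: AVG(qty) over all orders rows = 4.727273 (≈; comparison uses full precision).
Keep rows where qty > that value.

5 | 9 ; 6 | 9 ; 8 | 6 ; 11 | 10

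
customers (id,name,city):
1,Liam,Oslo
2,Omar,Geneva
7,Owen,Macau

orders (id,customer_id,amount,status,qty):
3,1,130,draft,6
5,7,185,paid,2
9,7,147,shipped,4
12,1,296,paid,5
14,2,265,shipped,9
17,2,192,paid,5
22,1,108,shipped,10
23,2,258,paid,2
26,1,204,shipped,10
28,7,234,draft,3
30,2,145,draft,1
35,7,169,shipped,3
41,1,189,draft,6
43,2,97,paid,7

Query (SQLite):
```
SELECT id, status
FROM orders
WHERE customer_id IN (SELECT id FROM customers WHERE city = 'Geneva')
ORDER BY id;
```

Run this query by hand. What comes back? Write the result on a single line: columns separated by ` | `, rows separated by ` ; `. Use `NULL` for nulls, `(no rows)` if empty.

Inner query: customers.id where city = 'Geneva'.
Outer: keep orders rows whose customer_id is in that set.
Inner query → {2}

14 | shipped ; 17 | paid ; 23 | paid ; 30 | draft ; 43 | paid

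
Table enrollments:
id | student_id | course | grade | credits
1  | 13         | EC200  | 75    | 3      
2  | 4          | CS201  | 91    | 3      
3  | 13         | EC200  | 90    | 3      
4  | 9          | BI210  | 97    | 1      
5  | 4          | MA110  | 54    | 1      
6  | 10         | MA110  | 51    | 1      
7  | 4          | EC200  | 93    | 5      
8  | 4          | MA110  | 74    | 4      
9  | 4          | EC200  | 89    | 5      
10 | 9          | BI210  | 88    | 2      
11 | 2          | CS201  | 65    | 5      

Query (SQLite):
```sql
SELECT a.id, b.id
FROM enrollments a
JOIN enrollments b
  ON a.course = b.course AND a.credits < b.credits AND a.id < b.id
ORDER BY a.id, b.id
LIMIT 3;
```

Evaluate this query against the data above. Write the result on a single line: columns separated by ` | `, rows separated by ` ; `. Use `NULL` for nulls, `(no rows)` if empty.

1 | 7 ; 1 | 9 ; 2 | 11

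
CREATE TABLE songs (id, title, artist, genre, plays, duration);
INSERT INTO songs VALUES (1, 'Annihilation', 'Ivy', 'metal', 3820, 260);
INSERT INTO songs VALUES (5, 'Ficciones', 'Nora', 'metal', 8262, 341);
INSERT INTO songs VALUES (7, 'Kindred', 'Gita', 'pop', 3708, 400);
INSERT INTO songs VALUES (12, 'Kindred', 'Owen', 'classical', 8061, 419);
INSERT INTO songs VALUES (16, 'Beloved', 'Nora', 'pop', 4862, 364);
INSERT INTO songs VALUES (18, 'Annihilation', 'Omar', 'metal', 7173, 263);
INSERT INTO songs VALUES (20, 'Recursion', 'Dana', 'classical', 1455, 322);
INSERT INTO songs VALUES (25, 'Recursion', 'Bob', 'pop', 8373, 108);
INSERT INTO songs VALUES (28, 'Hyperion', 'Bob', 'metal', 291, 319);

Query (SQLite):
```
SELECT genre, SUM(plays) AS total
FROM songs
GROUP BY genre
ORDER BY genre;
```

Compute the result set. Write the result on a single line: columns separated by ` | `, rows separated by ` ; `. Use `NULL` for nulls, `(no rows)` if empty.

Partition songs by genre; compute SUM(plays) within each group.
  classical: ids {12, 20} → SUM(plays)=9516
  metal: ids {1, 5, 18, 28} → SUM(plays)=19546
  pop: ids {7, 16, 25} → SUM(plays)=16943

classical | 9516 ; metal | 19546 ; pop | 16943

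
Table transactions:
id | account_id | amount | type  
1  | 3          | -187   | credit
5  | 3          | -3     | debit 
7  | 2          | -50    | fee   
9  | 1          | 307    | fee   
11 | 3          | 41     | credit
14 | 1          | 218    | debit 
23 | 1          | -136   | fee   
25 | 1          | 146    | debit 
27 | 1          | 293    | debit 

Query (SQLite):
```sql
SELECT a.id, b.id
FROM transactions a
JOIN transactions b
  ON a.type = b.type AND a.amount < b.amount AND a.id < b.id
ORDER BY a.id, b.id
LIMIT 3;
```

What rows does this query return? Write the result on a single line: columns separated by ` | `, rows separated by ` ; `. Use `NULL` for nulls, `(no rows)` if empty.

Pairs (a,b) with same type, a.amount < b.amount, a.id < b.id.
type groups: credit:{1,11} debit:{5,14,25,27} fee:{7,9,23}
Ordered by (a.id, b.id); first 3.

1 | 11 ; 5 | 14 ; 5 | 25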